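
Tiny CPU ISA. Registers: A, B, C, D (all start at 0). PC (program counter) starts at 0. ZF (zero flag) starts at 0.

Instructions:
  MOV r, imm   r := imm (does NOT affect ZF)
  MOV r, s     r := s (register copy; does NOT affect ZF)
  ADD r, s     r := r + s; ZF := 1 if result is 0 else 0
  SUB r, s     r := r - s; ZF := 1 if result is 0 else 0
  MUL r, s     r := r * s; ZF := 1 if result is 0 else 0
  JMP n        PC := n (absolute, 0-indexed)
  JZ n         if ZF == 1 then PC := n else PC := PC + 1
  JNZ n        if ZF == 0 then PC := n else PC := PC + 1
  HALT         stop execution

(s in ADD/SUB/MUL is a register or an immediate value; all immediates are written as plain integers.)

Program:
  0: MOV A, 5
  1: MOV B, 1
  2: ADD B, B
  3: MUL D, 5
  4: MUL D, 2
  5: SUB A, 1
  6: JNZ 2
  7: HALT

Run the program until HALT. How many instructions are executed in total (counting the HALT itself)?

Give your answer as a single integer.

Step 1: PC=0 exec 'MOV A, 5'. After: A=5 B=0 C=0 D=0 ZF=0 PC=1
Step 2: PC=1 exec 'MOV B, 1'. After: A=5 B=1 C=0 D=0 ZF=0 PC=2
Step 3: PC=2 exec 'ADD B, B'. After: A=5 B=2 C=0 D=0 ZF=0 PC=3
Step 4: PC=3 exec 'MUL D, 5'. After: A=5 B=2 C=0 D=0 ZF=1 PC=4
Step 5: PC=4 exec 'MUL D, 2'. After: A=5 B=2 C=0 D=0 ZF=1 PC=5
Step 6: PC=5 exec 'SUB A, 1'. After: A=4 B=2 C=0 D=0 ZF=0 PC=6
Step 7: PC=6 exec 'JNZ 2'. After: A=4 B=2 C=0 D=0 ZF=0 PC=2
Step 8: PC=2 exec 'ADD B, B'. After: A=4 B=4 C=0 D=0 ZF=0 PC=3
Step 9: PC=3 exec 'MUL D, 5'. After: A=4 B=4 C=0 D=0 ZF=1 PC=4
Step 10: PC=4 exec 'MUL D, 2'. After: A=4 B=4 C=0 D=0 ZF=1 PC=5
Step 11: PC=5 exec 'SUB A, 1'. After: A=3 B=4 C=0 D=0 ZF=0 PC=6
Step 12: PC=6 exec 'JNZ 2'. After: A=3 B=4 C=0 D=0 ZF=0 PC=2
Step 13: PC=2 exec 'ADD B, B'. After: A=3 B=8 C=0 D=0 ZF=0 PC=3
Step 14: PC=3 exec 'MUL D, 5'. After: A=3 B=8 C=0 D=0 ZF=1 PC=4
Step 15: PC=4 exec 'MUL D, 2'. After: A=3 B=8 C=0 D=0 ZF=1 PC=5
Step 16: PC=5 exec 'SUB A, 1'. After: A=2 B=8 C=0 D=0 ZF=0 PC=6
Step 17: PC=6 exec 'JNZ 2'. After: A=2 B=8 C=0 D=0 ZF=0 PC=2
Step 18: PC=2 exec 'ADD B, B'. After: A=2 B=16 C=0 D=0 ZF=0 PC=3
Step 19: PC=3 exec 'MUL D, 5'. After: A=2 B=16 C=0 D=0 ZF=1 PC=4
Step 20: PC=4 exec 'MUL D, 2'. After: A=2 B=16 C=0 D=0 ZF=1 PC=5
Step 21: PC=5 exec 'SUB A, 1'. After: A=1 B=16 C=0 D=0 ZF=0 PC=6
Step 22: PC=6 exec 'JNZ 2'. After: A=1 B=16 C=0 D=0 ZF=0 PC=2
Step 23: PC=2 exec 'ADD B, B'. After: A=1 B=32 C=0 D=0 ZF=0 PC=3
Step 24: PC=3 exec 'MUL D, 5'. After: A=1 B=32 C=0 D=0 ZF=1 PC=4
Step 25: PC=4 exec 'MUL D, 2'. After: A=1 B=32 C=0 D=0 ZF=1 PC=5
Step 26: PC=5 exec 'SUB A, 1'. After: A=0 B=32 C=0 D=0 ZF=1 PC=6
Step 27: PC=6 exec 'JNZ 2'. After: A=0 B=32 C=0 D=0 ZF=1 PC=7
Step 28: PC=7 exec 'HALT'. After: A=0 B=32 C=0 D=0 ZF=1 PC=7 HALTED
Total instructions executed: 28

Answer: 28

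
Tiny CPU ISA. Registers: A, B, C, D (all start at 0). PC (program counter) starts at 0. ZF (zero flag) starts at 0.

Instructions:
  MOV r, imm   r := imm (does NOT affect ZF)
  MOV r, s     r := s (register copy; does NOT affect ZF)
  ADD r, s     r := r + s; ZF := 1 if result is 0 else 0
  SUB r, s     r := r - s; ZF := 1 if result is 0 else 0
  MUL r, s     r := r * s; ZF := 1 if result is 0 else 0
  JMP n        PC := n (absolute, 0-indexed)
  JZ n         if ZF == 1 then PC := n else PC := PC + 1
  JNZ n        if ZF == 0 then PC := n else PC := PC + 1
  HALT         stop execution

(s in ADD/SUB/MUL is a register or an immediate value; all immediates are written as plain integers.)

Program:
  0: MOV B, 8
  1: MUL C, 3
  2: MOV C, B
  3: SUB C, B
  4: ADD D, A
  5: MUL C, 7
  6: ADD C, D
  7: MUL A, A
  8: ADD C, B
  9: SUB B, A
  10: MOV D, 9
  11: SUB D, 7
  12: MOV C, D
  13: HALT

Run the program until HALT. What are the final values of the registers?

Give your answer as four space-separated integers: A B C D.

Step 1: PC=0 exec 'MOV B, 8'. After: A=0 B=8 C=0 D=0 ZF=0 PC=1
Step 2: PC=1 exec 'MUL C, 3'. After: A=0 B=8 C=0 D=0 ZF=1 PC=2
Step 3: PC=2 exec 'MOV C, B'. After: A=0 B=8 C=8 D=0 ZF=1 PC=3
Step 4: PC=3 exec 'SUB C, B'. After: A=0 B=8 C=0 D=0 ZF=1 PC=4
Step 5: PC=4 exec 'ADD D, A'. After: A=0 B=8 C=0 D=0 ZF=1 PC=5
Step 6: PC=5 exec 'MUL C, 7'. After: A=0 B=8 C=0 D=0 ZF=1 PC=6
Step 7: PC=6 exec 'ADD C, D'. After: A=0 B=8 C=0 D=0 ZF=1 PC=7
Step 8: PC=7 exec 'MUL A, A'. After: A=0 B=8 C=0 D=0 ZF=1 PC=8
Step 9: PC=8 exec 'ADD C, B'. After: A=0 B=8 C=8 D=0 ZF=0 PC=9
Step 10: PC=9 exec 'SUB B, A'. After: A=0 B=8 C=8 D=0 ZF=0 PC=10
Step 11: PC=10 exec 'MOV D, 9'. After: A=0 B=8 C=8 D=9 ZF=0 PC=11
Step 12: PC=11 exec 'SUB D, 7'. After: A=0 B=8 C=8 D=2 ZF=0 PC=12
Step 13: PC=12 exec 'MOV C, D'. After: A=0 B=8 C=2 D=2 ZF=0 PC=13
Step 14: PC=13 exec 'HALT'. After: A=0 B=8 C=2 D=2 ZF=0 PC=13 HALTED

Answer: 0 8 2 2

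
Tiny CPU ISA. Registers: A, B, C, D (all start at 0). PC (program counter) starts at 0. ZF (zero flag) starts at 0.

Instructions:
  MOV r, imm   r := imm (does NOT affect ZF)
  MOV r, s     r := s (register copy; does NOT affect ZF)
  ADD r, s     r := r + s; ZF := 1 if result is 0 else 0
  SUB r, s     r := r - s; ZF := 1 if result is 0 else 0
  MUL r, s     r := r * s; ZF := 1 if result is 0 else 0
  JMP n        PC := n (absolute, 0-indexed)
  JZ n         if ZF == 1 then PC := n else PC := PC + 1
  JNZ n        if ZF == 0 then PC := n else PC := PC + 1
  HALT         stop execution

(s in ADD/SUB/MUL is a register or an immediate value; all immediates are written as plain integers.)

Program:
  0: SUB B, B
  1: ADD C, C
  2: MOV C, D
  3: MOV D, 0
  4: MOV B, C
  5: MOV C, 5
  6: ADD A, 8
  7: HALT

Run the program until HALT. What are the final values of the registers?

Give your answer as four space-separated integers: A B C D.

Answer: 8 0 5 0

Derivation:
Step 1: PC=0 exec 'SUB B, B'. After: A=0 B=0 C=0 D=0 ZF=1 PC=1
Step 2: PC=1 exec 'ADD C, C'. After: A=0 B=0 C=0 D=0 ZF=1 PC=2
Step 3: PC=2 exec 'MOV C, D'. After: A=0 B=0 C=0 D=0 ZF=1 PC=3
Step 4: PC=3 exec 'MOV D, 0'. After: A=0 B=0 C=0 D=0 ZF=1 PC=4
Step 5: PC=4 exec 'MOV B, C'. After: A=0 B=0 C=0 D=0 ZF=1 PC=5
Step 6: PC=5 exec 'MOV C, 5'. After: A=0 B=0 C=5 D=0 ZF=1 PC=6
Step 7: PC=6 exec 'ADD A, 8'. After: A=8 B=0 C=5 D=0 ZF=0 PC=7
Step 8: PC=7 exec 'HALT'. After: A=8 B=0 C=5 D=0 ZF=0 PC=7 HALTED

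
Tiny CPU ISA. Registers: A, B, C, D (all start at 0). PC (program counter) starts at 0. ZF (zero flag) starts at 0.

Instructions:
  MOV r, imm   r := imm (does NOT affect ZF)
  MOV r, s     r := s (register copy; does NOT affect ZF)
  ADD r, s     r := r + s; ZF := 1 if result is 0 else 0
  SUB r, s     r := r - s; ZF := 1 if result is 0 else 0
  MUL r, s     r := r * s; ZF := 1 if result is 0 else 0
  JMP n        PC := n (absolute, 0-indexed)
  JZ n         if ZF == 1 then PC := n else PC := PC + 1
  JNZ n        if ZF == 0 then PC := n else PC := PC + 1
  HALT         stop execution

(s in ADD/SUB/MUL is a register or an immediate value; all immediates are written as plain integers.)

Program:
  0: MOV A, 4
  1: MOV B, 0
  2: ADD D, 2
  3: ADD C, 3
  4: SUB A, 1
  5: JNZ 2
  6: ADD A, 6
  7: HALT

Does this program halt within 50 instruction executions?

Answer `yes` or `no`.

Answer: yes

Derivation:
Step 1: PC=0 exec 'MOV A, 4'. After: A=4 B=0 C=0 D=0 ZF=0 PC=1
Step 2: PC=1 exec 'MOV B, 0'. After: A=4 B=0 C=0 D=0 ZF=0 PC=2
Step 3: PC=2 exec 'ADD D, 2'. After: A=4 B=0 C=0 D=2 ZF=0 PC=3
Step 4: PC=3 exec 'ADD C, 3'. After: A=4 B=0 C=3 D=2 ZF=0 PC=4
Step 5: PC=4 exec 'SUB A, 1'. After: A=3 B=0 C=3 D=2 ZF=0 PC=5
Step 6: PC=5 exec 'JNZ 2'. After: A=3 B=0 C=3 D=2 ZF=0 PC=2
Step 7: PC=2 exec 'ADD D, 2'. After: A=3 B=0 C=3 D=4 ZF=0 PC=3
Step 8: PC=3 exec 'ADD C, 3'. After: A=3 B=0 C=6 D=4 ZF=0 PC=4
Step 9: PC=4 exec 'SUB A, 1'. After: A=2 B=0 C=6 D=4 ZF=0 PC=5
Step 10: PC=5 exec 'JNZ 2'. After: A=2 B=0 C=6 D=4 ZF=0 PC=2
Step 11: PC=2 exec 'ADD D, 2'. After: A=2 B=0 C=6 D=6 ZF=0 PC=3
Step 12: PC=3 exec 'ADD C, 3'. After: A=2 B=0 C=9 D=6 ZF=0 PC=4
Step 13: PC=4 exec 'SUB A, 1'. After: A=1 B=0 C=9 D=6 ZF=0 PC=5
Step 14: PC=5 exec 'JNZ 2'. After: A=1 B=0 C=9 D=6 ZF=0 PC=2
Step 15: PC=2 exec 'ADD D, 2'. After: A=1 B=0 C=9 D=8 ZF=0 PC=3
Step 16: PC=3 exec 'ADD C, 3'. After: A=1 B=0 C=12 D=8 ZF=0 PC=4
Step 17: PC=4 exec 'SUB A, 1'. After: A=0 B=0 C=12 D=8 ZF=1 PC=5
Step 18: PC=5 exec 'JNZ 2'. After: A=0 B=0 C=12 D=8 ZF=1 PC=6
Step 19: PC=6 exec 'ADD A, 6'. After: A=6 B=0 C=12 D=8 ZF=0 PC=7
Step 20: PC=7 exec 'HALT'. After: A=6 B=0 C=12 D=8 ZF=0 PC=7 HALTED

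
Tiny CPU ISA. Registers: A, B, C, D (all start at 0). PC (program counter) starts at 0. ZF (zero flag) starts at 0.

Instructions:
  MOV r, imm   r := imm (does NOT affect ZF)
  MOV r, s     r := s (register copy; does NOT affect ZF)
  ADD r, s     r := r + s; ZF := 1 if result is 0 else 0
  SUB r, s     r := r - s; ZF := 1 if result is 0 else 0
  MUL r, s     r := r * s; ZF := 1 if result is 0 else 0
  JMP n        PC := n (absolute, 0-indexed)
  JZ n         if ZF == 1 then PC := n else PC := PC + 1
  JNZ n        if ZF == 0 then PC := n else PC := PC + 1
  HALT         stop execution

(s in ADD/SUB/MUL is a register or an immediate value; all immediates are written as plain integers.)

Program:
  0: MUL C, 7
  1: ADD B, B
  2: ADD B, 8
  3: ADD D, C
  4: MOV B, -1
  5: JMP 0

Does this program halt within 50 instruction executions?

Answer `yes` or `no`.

Answer: no

Derivation:
Step 1: PC=0 exec 'MUL C, 7'. After: A=0 B=0 C=0 D=0 ZF=1 PC=1
Step 2: PC=1 exec 'ADD B, B'. After: A=0 B=0 C=0 D=0 ZF=1 PC=2
Step 3: PC=2 exec 'ADD B, 8'. After: A=0 B=8 C=0 D=0 ZF=0 PC=3
Step 4: PC=3 exec 'ADD D, C'. After: A=0 B=8 C=0 D=0 ZF=1 PC=4
Step 5: PC=4 exec 'MOV B, -1'. After: A=0 B=-1 C=0 D=0 ZF=1 PC=5
Step 6: PC=5 exec 'JMP 0'. After: A=0 B=-1 C=0 D=0 ZF=1 PC=0
Step 7: PC=0 exec 'MUL C, 7'. After: A=0 B=-1 C=0 D=0 ZF=1 PC=1
Step 8: PC=1 exec 'ADD B, B'. After: A=0 B=-2 C=0 D=0 ZF=0 PC=2
Step 9: PC=2 exec 'ADD B, 8'. After: A=0 B=6 C=0 D=0 ZF=0 PC=3
Step 10: PC=3 exec 'ADD D, C'. After: A=0 B=6 C=0 D=0 ZF=1 PC=4
Step 11: PC=4 exec 'MOV B, -1'. After: A=0 B=-1 C=0 D=0 ZF=1 PC=5
State after step 11 equals state after step 5: the program is in a cycle of length 6 and will never halt.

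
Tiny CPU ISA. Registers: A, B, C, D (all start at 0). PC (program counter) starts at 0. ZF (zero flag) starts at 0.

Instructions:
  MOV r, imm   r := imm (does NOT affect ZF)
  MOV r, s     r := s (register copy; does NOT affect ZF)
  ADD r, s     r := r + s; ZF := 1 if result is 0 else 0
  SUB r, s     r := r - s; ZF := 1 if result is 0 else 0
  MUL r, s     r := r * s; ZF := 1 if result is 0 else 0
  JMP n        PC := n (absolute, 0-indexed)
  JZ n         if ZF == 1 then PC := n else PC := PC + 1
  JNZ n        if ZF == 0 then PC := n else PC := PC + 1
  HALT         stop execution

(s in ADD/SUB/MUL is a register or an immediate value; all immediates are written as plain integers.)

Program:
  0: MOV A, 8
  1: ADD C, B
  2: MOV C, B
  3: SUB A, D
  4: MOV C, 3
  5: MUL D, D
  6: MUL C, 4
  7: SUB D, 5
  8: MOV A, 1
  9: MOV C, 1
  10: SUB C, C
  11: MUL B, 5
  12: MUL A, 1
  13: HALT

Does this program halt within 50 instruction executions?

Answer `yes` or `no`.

Answer: yes

Derivation:
Step 1: PC=0 exec 'MOV A, 8'. After: A=8 B=0 C=0 D=0 ZF=0 PC=1
Step 2: PC=1 exec 'ADD C, B'. After: A=8 B=0 C=0 D=0 ZF=1 PC=2
Step 3: PC=2 exec 'MOV C, B'. After: A=8 B=0 C=0 D=0 ZF=1 PC=3
Step 4: PC=3 exec 'SUB A, D'. After: A=8 B=0 C=0 D=0 ZF=0 PC=4
Step 5: PC=4 exec 'MOV C, 3'. After: A=8 B=0 C=3 D=0 ZF=0 PC=5
Step 6: PC=5 exec 'MUL D, D'. After: A=8 B=0 C=3 D=0 ZF=1 PC=6
Step 7: PC=6 exec 'MUL C, 4'. After: A=8 B=0 C=12 D=0 ZF=0 PC=7
Step 8: PC=7 exec 'SUB D, 5'. After: A=8 B=0 C=12 D=-5 ZF=0 PC=8
Step 9: PC=8 exec 'MOV A, 1'. After: A=1 B=0 C=12 D=-5 ZF=0 PC=9
Step 10: PC=9 exec 'MOV C, 1'. After: A=1 B=0 C=1 D=-5 ZF=0 PC=10
Step 11: PC=10 exec 'SUB C, C'. After: A=1 B=0 C=0 D=-5 ZF=1 PC=11
Step 12: PC=11 exec 'MUL B, 5'. After: A=1 B=0 C=0 D=-5 ZF=1 PC=12
Step 13: PC=12 exec 'MUL A, 1'. After: A=1 B=0 C=0 D=-5 ZF=0 PC=13
Step 14: PC=13 exec 'HALT'. After: A=1 B=0 C=0 D=-5 ZF=0 PC=13 HALTED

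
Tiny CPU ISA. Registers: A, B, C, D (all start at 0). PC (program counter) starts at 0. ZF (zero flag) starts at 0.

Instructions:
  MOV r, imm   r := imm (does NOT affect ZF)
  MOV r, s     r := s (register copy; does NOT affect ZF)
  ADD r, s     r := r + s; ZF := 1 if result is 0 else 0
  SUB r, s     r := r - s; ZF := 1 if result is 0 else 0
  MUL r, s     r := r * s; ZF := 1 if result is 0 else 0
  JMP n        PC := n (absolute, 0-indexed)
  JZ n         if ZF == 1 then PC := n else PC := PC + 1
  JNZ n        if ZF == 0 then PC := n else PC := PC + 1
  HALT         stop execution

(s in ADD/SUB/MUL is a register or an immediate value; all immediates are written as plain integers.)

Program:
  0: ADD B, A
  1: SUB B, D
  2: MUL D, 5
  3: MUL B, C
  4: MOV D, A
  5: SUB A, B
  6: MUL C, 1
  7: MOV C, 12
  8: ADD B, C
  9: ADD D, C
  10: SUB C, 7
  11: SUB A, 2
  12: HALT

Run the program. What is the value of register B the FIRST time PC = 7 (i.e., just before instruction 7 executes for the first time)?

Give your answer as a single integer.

Step 1: PC=0 exec 'ADD B, A'. After: A=0 B=0 C=0 D=0 ZF=1 PC=1
Step 2: PC=1 exec 'SUB B, D'. After: A=0 B=0 C=0 D=0 ZF=1 PC=2
Step 3: PC=2 exec 'MUL D, 5'. After: A=0 B=0 C=0 D=0 ZF=1 PC=3
Step 4: PC=3 exec 'MUL B, C'. After: A=0 B=0 C=0 D=0 ZF=1 PC=4
Step 5: PC=4 exec 'MOV D, A'. After: A=0 B=0 C=0 D=0 ZF=1 PC=5
Step 6: PC=5 exec 'SUB A, B'. After: A=0 B=0 C=0 D=0 ZF=1 PC=6
Step 7: PC=6 exec 'MUL C, 1'. After: A=0 B=0 C=0 D=0 ZF=1 PC=7
First time PC=7: B=0

0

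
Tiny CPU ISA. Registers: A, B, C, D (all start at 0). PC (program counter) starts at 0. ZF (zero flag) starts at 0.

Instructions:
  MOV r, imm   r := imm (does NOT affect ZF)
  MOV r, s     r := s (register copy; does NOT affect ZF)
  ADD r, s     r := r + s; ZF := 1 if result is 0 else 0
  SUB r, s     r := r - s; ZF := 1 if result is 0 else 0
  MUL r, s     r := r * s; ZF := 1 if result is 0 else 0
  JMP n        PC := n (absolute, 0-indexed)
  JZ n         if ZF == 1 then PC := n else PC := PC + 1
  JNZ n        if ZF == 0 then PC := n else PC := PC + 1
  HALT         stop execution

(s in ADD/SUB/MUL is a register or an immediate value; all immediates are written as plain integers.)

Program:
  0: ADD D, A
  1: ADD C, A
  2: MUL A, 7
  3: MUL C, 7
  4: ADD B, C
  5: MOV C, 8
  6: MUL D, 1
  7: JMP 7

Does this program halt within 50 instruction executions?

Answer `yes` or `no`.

Answer: no

Derivation:
Step 1: PC=0 exec 'ADD D, A'. After: A=0 B=0 C=0 D=0 ZF=1 PC=1
Step 2: PC=1 exec 'ADD C, A'. After: A=0 B=0 C=0 D=0 ZF=1 PC=2
Step 3: PC=2 exec 'MUL A, 7'. After: A=0 B=0 C=0 D=0 ZF=1 PC=3
Step 4: PC=3 exec 'MUL C, 7'. After: A=0 B=0 C=0 D=0 ZF=1 PC=4
Step 5: PC=4 exec 'ADD B, C'. After: A=0 B=0 C=0 D=0 ZF=1 PC=5
Step 6: PC=5 exec 'MOV C, 8'. After: A=0 B=0 C=8 D=0 ZF=1 PC=6
Step 7: PC=6 exec 'MUL D, 1'. After: A=0 B=0 C=8 D=0 ZF=1 PC=7
Step 8: PC=7 exec 'JMP 7'. After: A=0 B=0 C=8 D=0 ZF=1 PC=7
State after step 8 equals state after step 7: the program is in a cycle of length 1 and will never halt.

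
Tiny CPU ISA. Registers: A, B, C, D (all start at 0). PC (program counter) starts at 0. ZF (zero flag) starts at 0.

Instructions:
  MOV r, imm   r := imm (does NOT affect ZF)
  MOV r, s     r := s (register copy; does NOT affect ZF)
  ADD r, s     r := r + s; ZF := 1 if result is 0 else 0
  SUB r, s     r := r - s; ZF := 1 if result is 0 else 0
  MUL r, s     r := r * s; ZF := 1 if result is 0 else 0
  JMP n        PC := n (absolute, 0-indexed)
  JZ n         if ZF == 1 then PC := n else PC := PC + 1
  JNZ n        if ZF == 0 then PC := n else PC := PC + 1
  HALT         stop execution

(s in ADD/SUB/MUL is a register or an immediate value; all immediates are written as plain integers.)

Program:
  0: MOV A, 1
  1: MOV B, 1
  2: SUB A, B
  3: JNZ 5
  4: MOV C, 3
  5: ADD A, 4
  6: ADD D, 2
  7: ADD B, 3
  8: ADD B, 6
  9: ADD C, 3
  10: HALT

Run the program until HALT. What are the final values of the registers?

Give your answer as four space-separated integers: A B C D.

Step 1: PC=0 exec 'MOV A, 1'. After: A=1 B=0 C=0 D=0 ZF=0 PC=1
Step 2: PC=1 exec 'MOV B, 1'. After: A=1 B=1 C=0 D=0 ZF=0 PC=2
Step 3: PC=2 exec 'SUB A, B'. After: A=0 B=1 C=0 D=0 ZF=1 PC=3
Step 4: PC=3 exec 'JNZ 5'. After: A=0 B=1 C=0 D=0 ZF=1 PC=4
Step 5: PC=4 exec 'MOV C, 3'. After: A=0 B=1 C=3 D=0 ZF=1 PC=5
Step 6: PC=5 exec 'ADD A, 4'. After: A=4 B=1 C=3 D=0 ZF=0 PC=6
Step 7: PC=6 exec 'ADD D, 2'. After: A=4 B=1 C=3 D=2 ZF=0 PC=7
Step 8: PC=7 exec 'ADD B, 3'. After: A=4 B=4 C=3 D=2 ZF=0 PC=8
Step 9: PC=8 exec 'ADD B, 6'. After: A=4 B=10 C=3 D=2 ZF=0 PC=9
Step 10: PC=9 exec 'ADD C, 3'. After: A=4 B=10 C=6 D=2 ZF=0 PC=10
Step 11: PC=10 exec 'HALT'. After: A=4 B=10 C=6 D=2 ZF=0 PC=10 HALTED

Answer: 4 10 6 2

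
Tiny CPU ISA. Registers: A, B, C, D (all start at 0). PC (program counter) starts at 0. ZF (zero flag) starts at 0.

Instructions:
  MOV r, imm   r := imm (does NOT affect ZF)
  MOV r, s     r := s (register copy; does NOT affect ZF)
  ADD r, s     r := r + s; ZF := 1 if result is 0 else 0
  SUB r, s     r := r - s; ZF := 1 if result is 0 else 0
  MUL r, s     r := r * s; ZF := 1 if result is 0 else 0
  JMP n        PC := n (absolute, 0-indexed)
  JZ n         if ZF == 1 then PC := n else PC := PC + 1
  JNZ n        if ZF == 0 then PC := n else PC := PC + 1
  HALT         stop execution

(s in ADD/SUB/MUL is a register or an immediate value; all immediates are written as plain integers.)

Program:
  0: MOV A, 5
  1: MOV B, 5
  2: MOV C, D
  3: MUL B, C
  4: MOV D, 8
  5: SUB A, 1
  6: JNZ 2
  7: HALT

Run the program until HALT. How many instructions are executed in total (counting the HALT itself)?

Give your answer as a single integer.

Step 1: PC=0 exec 'MOV A, 5'. After: A=5 B=0 C=0 D=0 ZF=0 PC=1
Step 2: PC=1 exec 'MOV B, 5'. After: A=5 B=5 C=0 D=0 ZF=0 PC=2
Step 3: PC=2 exec 'MOV C, D'. After: A=5 B=5 C=0 D=0 ZF=0 PC=3
Step 4: PC=3 exec 'MUL B, C'. After: A=5 B=0 C=0 D=0 ZF=1 PC=4
Step 5: PC=4 exec 'MOV D, 8'. After: A=5 B=0 C=0 D=8 ZF=1 PC=5
Step 6: PC=5 exec 'SUB A, 1'. After: A=4 B=0 C=0 D=8 ZF=0 PC=6
Step 7: PC=6 exec 'JNZ 2'. After: A=4 B=0 C=0 D=8 ZF=0 PC=2
Step 8: PC=2 exec 'MOV C, D'. After: A=4 B=0 C=8 D=8 ZF=0 PC=3
Step 9: PC=3 exec 'MUL B, C'. After: A=4 B=0 C=8 D=8 ZF=1 PC=4
Step 10: PC=4 exec 'MOV D, 8'. After: A=4 B=0 C=8 D=8 ZF=1 PC=5
Step 11: PC=5 exec 'SUB A, 1'. After: A=3 B=0 C=8 D=8 ZF=0 PC=6
Step 12: PC=6 exec 'JNZ 2'. After: A=3 B=0 C=8 D=8 ZF=0 PC=2
Step 13: PC=2 exec 'MOV C, D'. After: A=3 B=0 C=8 D=8 ZF=0 PC=3
Step 14: PC=3 exec 'MUL B, C'. After: A=3 B=0 C=8 D=8 ZF=1 PC=4
Step 15: PC=4 exec 'MOV D, 8'. After: A=3 B=0 C=8 D=8 ZF=1 PC=5
Step 16: PC=5 exec 'SUB A, 1'. After: A=2 B=0 C=8 D=8 ZF=0 PC=6
Step 17: PC=6 exec 'JNZ 2'. After: A=2 B=0 C=8 D=8 ZF=0 PC=2
Step 18: PC=2 exec 'MOV C, D'. After: A=2 B=0 C=8 D=8 ZF=0 PC=3
Step 19: PC=3 exec 'MUL B, C'. After: A=2 B=0 C=8 D=8 ZF=1 PC=4
Step 20: PC=4 exec 'MOV D, 8'. After: A=2 B=0 C=8 D=8 ZF=1 PC=5
Step 21: PC=5 exec 'SUB A, 1'. After: A=1 B=0 C=8 D=8 ZF=0 PC=6
Step 22: PC=6 exec 'JNZ 2'. After: A=1 B=0 C=8 D=8 ZF=0 PC=2
Step 23: PC=2 exec 'MOV C, D'. After: A=1 B=0 C=8 D=8 ZF=0 PC=3
Step 24: PC=3 exec 'MUL B, C'. After: A=1 B=0 C=8 D=8 ZF=1 PC=4
Step 25: PC=4 exec 'MOV D, 8'. After: A=1 B=0 C=8 D=8 ZF=1 PC=5
Step 26: PC=5 exec 'SUB A, 1'. After: A=0 B=0 C=8 D=8 ZF=1 PC=6
Step 27: PC=6 exec 'JNZ 2'. After: A=0 B=0 C=8 D=8 ZF=1 PC=7
Step 28: PC=7 exec 'HALT'. After: A=0 B=0 C=8 D=8 ZF=1 PC=7 HALTED
Total instructions executed: 28

Answer: 28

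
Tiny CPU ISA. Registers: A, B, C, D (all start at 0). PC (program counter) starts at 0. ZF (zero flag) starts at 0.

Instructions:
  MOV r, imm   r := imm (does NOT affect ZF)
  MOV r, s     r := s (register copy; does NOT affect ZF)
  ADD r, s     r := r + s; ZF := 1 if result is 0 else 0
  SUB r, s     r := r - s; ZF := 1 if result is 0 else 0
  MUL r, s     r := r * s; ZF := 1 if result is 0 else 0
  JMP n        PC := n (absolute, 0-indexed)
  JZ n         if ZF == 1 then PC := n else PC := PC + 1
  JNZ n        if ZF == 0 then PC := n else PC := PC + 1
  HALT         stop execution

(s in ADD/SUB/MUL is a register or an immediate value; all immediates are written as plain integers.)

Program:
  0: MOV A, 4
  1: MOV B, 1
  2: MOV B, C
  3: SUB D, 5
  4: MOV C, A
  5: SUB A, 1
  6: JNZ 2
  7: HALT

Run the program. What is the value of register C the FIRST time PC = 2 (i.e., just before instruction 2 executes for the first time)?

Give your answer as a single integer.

Step 1: PC=0 exec 'MOV A, 4'. After: A=4 B=0 C=0 D=0 ZF=0 PC=1
Step 2: PC=1 exec 'MOV B, 1'. After: A=4 B=1 C=0 D=0 ZF=0 PC=2
First time PC=2: C=0

0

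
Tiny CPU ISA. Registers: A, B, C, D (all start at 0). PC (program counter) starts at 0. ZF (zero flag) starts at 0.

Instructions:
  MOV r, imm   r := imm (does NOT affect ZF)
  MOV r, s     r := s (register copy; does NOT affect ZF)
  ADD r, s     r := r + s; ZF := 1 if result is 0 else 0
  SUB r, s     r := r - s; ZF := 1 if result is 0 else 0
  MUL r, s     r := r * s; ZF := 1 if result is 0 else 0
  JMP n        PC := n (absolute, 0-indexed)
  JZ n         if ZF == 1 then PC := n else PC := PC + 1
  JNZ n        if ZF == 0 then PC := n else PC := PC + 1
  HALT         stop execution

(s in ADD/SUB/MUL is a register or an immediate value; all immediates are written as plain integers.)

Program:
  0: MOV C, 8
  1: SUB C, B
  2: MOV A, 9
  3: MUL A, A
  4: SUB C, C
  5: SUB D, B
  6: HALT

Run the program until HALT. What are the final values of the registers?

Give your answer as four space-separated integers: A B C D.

Answer: 81 0 0 0

Derivation:
Step 1: PC=0 exec 'MOV C, 8'. After: A=0 B=0 C=8 D=0 ZF=0 PC=1
Step 2: PC=1 exec 'SUB C, B'. After: A=0 B=0 C=8 D=0 ZF=0 PC=2
Step 3: PC=2 exec 'MOV A, 9'. After: A=9 B=0 C=8 D=0 ZF=0 PC=3
Step 4: PC=3 exec 'MUL A, A'. After: A=81 B=0 C=8 D=0 ZF=0 PC=4
Step 5: PC=4 exec 'SUB C, C'. After: A=81 B=0 C=0 D=0 ZF=1 PC=5
Step 6: PC=5 exec 'SUB D, B'. After: A=81 B=0 C=0 D=0 ZF=1 PC=6
Step 7: PC=6 exec 'HALT'. After: A=81 B=0 C=0 D=0 ZF=1 PC=6 HALTED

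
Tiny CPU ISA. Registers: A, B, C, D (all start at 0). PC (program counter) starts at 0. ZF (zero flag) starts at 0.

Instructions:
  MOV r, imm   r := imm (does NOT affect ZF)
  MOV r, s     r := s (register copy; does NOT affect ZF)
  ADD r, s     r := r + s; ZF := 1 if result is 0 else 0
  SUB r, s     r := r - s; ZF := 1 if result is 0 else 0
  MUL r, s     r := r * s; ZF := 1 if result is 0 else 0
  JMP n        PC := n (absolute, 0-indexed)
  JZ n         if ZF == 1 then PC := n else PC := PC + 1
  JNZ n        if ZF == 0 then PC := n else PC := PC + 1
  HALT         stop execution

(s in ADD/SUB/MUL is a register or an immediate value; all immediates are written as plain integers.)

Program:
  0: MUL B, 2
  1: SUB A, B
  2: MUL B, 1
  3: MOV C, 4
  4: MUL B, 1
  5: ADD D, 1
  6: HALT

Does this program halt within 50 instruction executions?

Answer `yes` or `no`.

Answer: yes

Derivation:
Step 1: PC=0 exec 'MUL B, 2'. After: A=0 B=0 C=0 D=0 ZF=1 PC=1
Step 2: PC=1 exec 'SUB A, B'. After: A=0 B=0 C=0 D=0 ZF=1 PC=2
Step 3: PC=2 exec 'MUL B, 1'. After: A=0 B=0 C=0 D=0 ZF=1 PC=3
Step 4: PC=3 exec 'MOV C, 4'. After: A=0 B=0 C=4 D=0 ZF=1 PC=4
Step 5: PC=4 exec 'MUL B, 1'. After: A=0 B=0 C=4 D=0 ZF=1 PC=5
Step 6: PC=5 exec 'ADD D, 1'. After: A=0 B=0 C=4 D=1 ZF=0 PC=6
Step 7: PC=6 exec 'HALT'. After: A=0 B=0 C=4 D=1 ZF=0 PC=6 HALTED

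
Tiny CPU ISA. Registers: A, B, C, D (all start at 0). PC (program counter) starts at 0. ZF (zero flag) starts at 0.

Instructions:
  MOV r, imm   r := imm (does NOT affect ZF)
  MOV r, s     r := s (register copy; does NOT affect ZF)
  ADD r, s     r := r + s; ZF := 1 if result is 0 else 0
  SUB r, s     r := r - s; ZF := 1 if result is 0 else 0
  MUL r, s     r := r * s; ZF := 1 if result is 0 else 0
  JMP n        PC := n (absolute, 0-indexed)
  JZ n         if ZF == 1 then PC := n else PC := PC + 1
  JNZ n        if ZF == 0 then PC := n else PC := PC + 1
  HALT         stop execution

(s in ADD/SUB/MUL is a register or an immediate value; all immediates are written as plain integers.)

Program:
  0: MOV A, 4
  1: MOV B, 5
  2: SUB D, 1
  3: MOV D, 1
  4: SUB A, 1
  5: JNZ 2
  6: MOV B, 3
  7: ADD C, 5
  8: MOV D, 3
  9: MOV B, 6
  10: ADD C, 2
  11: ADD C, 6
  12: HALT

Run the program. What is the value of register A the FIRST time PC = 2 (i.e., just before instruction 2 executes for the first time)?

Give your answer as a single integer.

Step 1: PC=0 exec 'MOV A, 4'. After: A=4 B=0 C=0 D=0 ZF=0 PC=1
Step 2: PC=1 exec 'MOV B, 5'. After: A=4 B=5 C=0 D=0 ZF=0 PC=2
First time PC=2: A=4

4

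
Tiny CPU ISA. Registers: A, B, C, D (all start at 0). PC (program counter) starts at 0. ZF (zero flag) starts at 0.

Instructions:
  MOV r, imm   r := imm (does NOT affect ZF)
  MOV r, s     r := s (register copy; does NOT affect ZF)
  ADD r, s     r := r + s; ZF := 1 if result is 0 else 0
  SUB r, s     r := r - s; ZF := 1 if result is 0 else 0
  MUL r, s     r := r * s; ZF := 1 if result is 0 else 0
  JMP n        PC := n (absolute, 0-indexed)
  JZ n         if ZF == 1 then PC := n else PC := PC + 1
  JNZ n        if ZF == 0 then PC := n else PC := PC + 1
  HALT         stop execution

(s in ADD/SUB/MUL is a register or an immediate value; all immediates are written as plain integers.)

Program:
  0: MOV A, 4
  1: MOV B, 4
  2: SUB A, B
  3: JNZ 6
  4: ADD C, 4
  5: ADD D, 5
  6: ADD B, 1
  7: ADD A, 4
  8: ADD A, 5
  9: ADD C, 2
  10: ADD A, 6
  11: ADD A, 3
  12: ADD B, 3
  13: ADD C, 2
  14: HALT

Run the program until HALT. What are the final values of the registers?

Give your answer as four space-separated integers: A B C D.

Answer: 18 8 8 5

Derivation:
Step 1: PC=0 exec 'MOV A, 4'. After: A=4 B=0 C=0 D=0 ZF=0 PC=1
Step 2: PC=1 exec 'MOV B, 4'. After: A=4 B=4 C=0 D=0 ZF=0 PC=2
Step 3: PC=2 exec 'SUB A, B'. After: A=0 B=4 C=0 D=0 ZF=1 PC=3
Step 4: PC=3 exec 'JNZ 6'. After: A=0 B=4 C=0 D=0 ZF=1 PC=4
Step 5: PC=4 exec 'ADD C, 4'. After: A=0 B=4 C=4 D=0 ZF=0 PC=5
Step 6: PC=5 exec 'ADD D, 5'. After: A=0 B=4 C=4 D=5 ZF=0 PC=6
Step 7: PC=6 exec 'ADD B, 1'. After: A=0 B=5 C=4 D=5 ZF=0 PC=7
Step 8: PC=7 exec 'ADD A, 4'. After: A=4 B=5 C=4 D=5 ZF=0 PC=8
Step 9: PC=8 exec 'ADD A, 5'. After: A=9 B=5 C=4 D=5 ZF=0 PC=9
Step 10: PC=9 exec 'ADD C, 2'. After: A=9 B=5 C=6 D=5 ZF=0 PC=10
Step 11: PC=10 exec 'ADD A, 6'. After: A=15 B=5 C=6 D=5 ZF=0 PC=11
Step 12: PC=11 exec 'ADD A, 3'. After: A=18 B=5 C=6 D=5 ZF=0 PC=12
Step 13: PC=12 exec 'ADD B, 3'. After: A=18 B=8 C=6 D=5 ZF=0 PC=13
Step 14: PC=13 exec 'ADD C, 2'. After: A=18 B=8 C=8 D=5 ZF=0 PC=14
Step 15: PC=14 exec 'HALT'. After: A=18 B=8 C=8 D=5 ZF=0 PC=14 HALTED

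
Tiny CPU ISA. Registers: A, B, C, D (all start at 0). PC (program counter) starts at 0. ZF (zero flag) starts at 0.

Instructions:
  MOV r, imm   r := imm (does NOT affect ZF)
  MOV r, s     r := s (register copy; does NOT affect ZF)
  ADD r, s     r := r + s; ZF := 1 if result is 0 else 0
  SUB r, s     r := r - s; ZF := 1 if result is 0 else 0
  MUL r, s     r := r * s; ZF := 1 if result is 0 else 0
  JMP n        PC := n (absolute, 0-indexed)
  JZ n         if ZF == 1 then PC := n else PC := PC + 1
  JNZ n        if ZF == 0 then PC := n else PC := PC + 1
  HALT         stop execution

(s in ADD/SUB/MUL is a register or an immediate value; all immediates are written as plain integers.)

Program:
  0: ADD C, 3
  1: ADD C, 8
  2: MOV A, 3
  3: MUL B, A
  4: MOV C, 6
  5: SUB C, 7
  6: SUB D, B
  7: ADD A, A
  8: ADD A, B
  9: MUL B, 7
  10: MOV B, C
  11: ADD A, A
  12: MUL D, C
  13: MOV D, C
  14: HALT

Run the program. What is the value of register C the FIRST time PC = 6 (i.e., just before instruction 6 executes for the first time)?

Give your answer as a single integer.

Step 1: PC=0 exec 'ADD C, 3'. After: A=0 B=0 C=3 D=0 ZF=0 PC=1
Step 2: PC=1 exec 'ADD C, 8'. After: A=0 B=0 C=11 D=0 ZF=0 PC=2
Step 3: PC=2 exec 'MOV A, 3'. After: A=3 B=0 C=11 D=0 ZF=0 PC=3
Step 4: PC=3 exec 'MUL B, A'. After: A=3 B=0 C=11 D=0 ZF=1 PC=4
Step 5: PC=4 exec 'MOV C, 6'. After: A=3 B=0 C=6 D=0 ZF=1 PC=5
Step 6: PC=5 exec 'SUB C, 7'. After: A=3 B=0 C=-1 D=0 ZF=0 PC=6
First time PC=6: C=-1

-1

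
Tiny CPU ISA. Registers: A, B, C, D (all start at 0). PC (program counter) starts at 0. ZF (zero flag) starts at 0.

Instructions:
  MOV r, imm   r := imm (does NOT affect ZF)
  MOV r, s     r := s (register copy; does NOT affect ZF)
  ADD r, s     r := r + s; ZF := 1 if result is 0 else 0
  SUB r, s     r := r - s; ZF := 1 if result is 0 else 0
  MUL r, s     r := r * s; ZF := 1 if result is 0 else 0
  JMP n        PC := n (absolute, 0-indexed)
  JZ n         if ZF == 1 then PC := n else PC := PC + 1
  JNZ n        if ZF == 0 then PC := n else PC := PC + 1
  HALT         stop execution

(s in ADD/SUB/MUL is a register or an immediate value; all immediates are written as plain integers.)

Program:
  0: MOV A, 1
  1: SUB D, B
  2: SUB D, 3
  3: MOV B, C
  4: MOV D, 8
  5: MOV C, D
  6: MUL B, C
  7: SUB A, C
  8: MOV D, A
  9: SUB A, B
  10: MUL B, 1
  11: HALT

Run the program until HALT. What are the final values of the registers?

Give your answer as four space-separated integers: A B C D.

Step 1: PC=0 exec 'MOV A, 1'. After: A=1 B=0 C=0 D=0 ZF=0 PC=1
Step 2: PC=1 exec 'SUB D, B'. After: A=1 B=0 C=0 D=0 ZF=1 PC=2
Step 3: PC=2 exec 'SUB D, 3'. After: A=1 B=0 C=0 D=-3 ZF=0 PC=3
Step 4: PC=3 exec 'MOV B, C'. After: A=1 B=0 C=0 D=-3 ZF=0 PC=4
Step 5: PC=4 exec 'MOV D, 8'. After: A=1 B=0 C=0 D=8 ZF=0 PC=5
Step 6: PC=5 exec 'MOV C, D'. After: A=1 B=0 C=8 D=8 ZF=0 PC=6
Step 7: PC=6 exec 'MUL B, C'. After: A=1 B=0 C=8 D=8 ZF=1 PC=7
Step 8: PC=7 exec 'SUB A, C'. After: A=-7 B=0 C=8 D=8 ZF=0 PC=8
Step 9: PC=8 exec 'MOV D, A'. After: A=-7 B=0 C=8 D=-7 ZF=0 PC=9
Step 10: PC=9 exec 'SUB A, B'. After: A=-7 B=0 C=8 D=-7 ZF=0 PC=10
Step 11: PC=10 exec 'MUL B, 1'. After: A=-7 B=0 C=8 D=-7 ZF=1 PC=11
Step 12: PC=11 exec 'HALT'. After: A=-7 B=0 C=8 D=-7 ZF=1 PC=11 HALTED

Answer: -7 0 8 -7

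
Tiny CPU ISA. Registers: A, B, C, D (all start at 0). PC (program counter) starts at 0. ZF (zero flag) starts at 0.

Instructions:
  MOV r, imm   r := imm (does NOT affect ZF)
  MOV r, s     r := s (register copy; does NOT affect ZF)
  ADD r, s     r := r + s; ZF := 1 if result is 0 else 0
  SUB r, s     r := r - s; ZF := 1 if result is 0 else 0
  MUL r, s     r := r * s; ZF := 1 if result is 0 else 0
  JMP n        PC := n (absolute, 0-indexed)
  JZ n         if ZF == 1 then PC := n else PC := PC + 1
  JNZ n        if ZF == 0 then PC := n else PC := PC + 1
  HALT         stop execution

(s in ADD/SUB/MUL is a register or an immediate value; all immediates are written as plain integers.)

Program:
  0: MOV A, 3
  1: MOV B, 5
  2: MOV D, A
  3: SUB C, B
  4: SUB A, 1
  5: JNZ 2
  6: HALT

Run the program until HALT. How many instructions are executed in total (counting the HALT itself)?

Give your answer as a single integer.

Answer: 15

Derivation:
Step 1: PC=0 exec 'MOV A, 3'. After: A=3 B=0 C=0 D=0 ZF=0 PC=1
Step 2: PC=1 exec 'MOV B, 5'. After: A=3 B=5 C=0 D=0 ZF=0 PC=2
Step 3: PC=2 exec 'MOV D, A'. After: A=3 B=5 C=0 D=3 ZF=0 PC=3
Step 4: PC=3 exec 'SUB C, B'. After: A=3 B=5 C=-5 D=3 ZF=0 PC=4
Step 5: PC=4 exec 'SUB A, 1'. After: A=2 B=5 C=-5 D=3 ZF=0 PC=5
Step 6: PC=5 exec 'JNZ 2'. After: A=2 B=5 C=-5 D=3 ZF=0 PC=2
Step 7: PC=2 exec 'MOV D, A'. After: A=2 B=5 C=-5 D=2 ZF=0 PC=3
Step 8: PC=3 exec 'SUB C, B'. After: A=2 B=5 C=-10 D=2 ZF=0 PC=4
Step 9: PC=4 exec 'SUB A, 1'. After: A=1 B=5 C=-10 D=2 ZF=0 PC=5
Step 10: PC=5 exec 'JNZ 2'. After: A=1 B=5 C=-10 D=2 ZF=0 PC=2
Step 11: PC=2 exec 'MOV D, A'. After: A=1 B=5 C=-10 D=1 ZF=0 PC=3
Step 12: PC=3 exec 'SUB C, B'. After: A=1 B=5 C=-15 D=1 ZF=0 PC=4
Step 13: PC=4 exec 'SUB A, 1'. After: A=0 B=5 C=-15 D=1 ZF=1 PC=5
Step 14: PC=5 exec 'JNZ 2'. After: A=0 B=5 C=-15 D=1 ZF=1 PC=6
Step 15: PC=6 exec 'HALT'. After: A=0 B=5 C=-15 D=1 ZF=1 PC=6 HALTED
Total instructions executed: 15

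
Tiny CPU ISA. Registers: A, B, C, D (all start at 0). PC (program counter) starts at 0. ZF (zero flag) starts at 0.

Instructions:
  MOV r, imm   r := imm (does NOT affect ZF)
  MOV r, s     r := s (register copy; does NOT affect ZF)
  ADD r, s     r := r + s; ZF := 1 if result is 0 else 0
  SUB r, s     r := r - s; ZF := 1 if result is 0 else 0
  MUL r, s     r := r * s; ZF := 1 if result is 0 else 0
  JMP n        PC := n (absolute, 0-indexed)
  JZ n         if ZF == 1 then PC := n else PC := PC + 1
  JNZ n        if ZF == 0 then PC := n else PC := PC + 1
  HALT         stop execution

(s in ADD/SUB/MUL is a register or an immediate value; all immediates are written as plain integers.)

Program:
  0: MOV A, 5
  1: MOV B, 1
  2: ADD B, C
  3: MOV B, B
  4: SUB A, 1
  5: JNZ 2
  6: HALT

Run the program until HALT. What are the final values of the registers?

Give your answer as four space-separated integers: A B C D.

Step 1: PC=0 exec 'MOV A, 5'. After: A=5 B=0 C=0 D=0 ZF=0 PC=1
Step 2: PC=1 exec 'MOV B, 1'. After: A=5 B=1 C=0 D=0 ZF=0 PC=2
Step 3: PC=2 exec 'ADD B, C'. After: A=5 B=1 C=0 D=0 ZF=0 PC=3
Step 4: PC=3 exec 'MOV B, B'. After: A=5 B=1 C=0 D=0 ZF=0 PC=4
Step 5: PC=4 exec 'SUB A, 1'. After: A=4 B=1 C=0 D=0 ZF=0 PC=5
Step 6: PC=5 exec 'JNZ 2'. After: A=4 B=1 C=0 D=0 ZF=0 PC=2
Step 7: PC=2 exec 'ADD B, C'. After: A=4 B=1 C=0 D=0 ZF=0 PC=3
Step 8: PC=3 exec 'MOV B, B'. After: A=4 B=1 C=0 D=0 ZF=0 PC=4
Step 9: PC=4 exec 'SUB A, 1'. After: A=3 B=1 C=0 D=0 ZF=0 PC=5
Step 10: PC=5 exec 'JNZ 2'. After: A=3 B=1 C=0 D=0 ZF=0 PC=2
Step 11: PC=2 exec 'ADD B, C'. After: A=3 B=1 C=0 D=0 ZF=0 PC=3
Step 12: PC=3 exec 'MOV B, B'. After: A=3 B=1 C=0 D=0 ZF=0 PC=4
Step 13: PC=4 exec 'SUB A, 1'. After: A=2 B=1 C=0 D=0 ZF=0 PC=5
Step 14: PC=5 exec 'JNZ 2'. After: A=2 B=1 C=0 D=0 ZF=0 PC=2
Step 15: PC=2 exec 'ADD B, C'. After: A=2 B=1 C=0 D=0 ZF=0 PC=3
Step 16: PC=3 exec 'MOV B, B'. After: A=2 B=1 C=0 D=0 ZF=0 PC=4
Step 17: PC=4 exec 'SUB A, 1'. After: A=1 B=1 C=0 D=0 ZF=0 PC=5
Step 18: PC=5 exec 'JNZ 2'. After: A=1 B=1 C=0 D=0 ZF=0 PC=2
Step 19: PC=2 exec 'ADD B, C'. After: A=1 B=1 C=0 D=0 ZF=0 PC=3
Step 20: PC=3 exec 'MOV B, B'. After: A=1 B=1 C=0 D=0 ZF=0 PC=4
Step 21: PC=4 exec 'SUB A, 1'. After: A=0 B=1 C=0 D=0 ZF=1 PC=5
Step 22: PC=5 exec 'JNZ 2'. After: A=0 B=1 C=0 D=0 ZF=1 PC=6
Step 23: PC=6 exec 'HALT'. After: A=0 B=1 C=0 D=0 ZF=1 PC=6 HALTED

Answer: 0 1 0 0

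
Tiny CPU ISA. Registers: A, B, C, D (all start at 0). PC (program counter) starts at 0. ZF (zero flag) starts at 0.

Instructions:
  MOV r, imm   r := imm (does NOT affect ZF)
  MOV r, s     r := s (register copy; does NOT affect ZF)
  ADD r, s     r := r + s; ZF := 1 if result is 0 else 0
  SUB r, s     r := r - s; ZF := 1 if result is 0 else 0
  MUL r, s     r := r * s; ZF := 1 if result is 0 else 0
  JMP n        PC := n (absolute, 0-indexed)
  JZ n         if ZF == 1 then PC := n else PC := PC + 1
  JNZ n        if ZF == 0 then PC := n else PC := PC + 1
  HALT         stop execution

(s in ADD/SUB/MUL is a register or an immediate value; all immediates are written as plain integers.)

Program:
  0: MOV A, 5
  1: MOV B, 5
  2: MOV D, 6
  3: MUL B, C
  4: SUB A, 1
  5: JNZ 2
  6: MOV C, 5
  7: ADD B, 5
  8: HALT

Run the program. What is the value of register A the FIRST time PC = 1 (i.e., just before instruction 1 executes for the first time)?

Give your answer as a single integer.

Step 1: PC=0 exec 'MOV A, 5'. After: A=5 B=0 C=0 D=0 ZF=0 PC=1
First time PC=1: A=5

5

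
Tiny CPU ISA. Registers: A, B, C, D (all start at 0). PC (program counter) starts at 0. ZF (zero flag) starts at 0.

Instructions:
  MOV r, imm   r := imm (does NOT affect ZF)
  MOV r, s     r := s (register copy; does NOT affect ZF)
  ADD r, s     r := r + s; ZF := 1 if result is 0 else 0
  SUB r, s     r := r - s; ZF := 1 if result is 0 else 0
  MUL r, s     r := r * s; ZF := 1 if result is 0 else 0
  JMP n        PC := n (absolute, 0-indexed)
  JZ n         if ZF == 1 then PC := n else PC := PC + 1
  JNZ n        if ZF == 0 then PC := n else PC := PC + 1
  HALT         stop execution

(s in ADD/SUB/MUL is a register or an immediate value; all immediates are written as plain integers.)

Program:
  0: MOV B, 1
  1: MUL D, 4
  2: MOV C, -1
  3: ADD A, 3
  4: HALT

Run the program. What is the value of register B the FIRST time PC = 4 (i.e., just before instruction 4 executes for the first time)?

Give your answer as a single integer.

Step 1: PC=0 exec 'MOV B, 1'. After: A=0 B=1 C=0 D=0 ZF=0 PC=1
Step 2: PC=1 exec 'MUL D, 4'. After: A=0 B=1 C=0 D=0 ZF=1 PC=2
Step 3: PC=2 exec 'MOV C, -1'. After: A=0 B=1 C=-1 D=0 ZF=1 PC=3
Step 4: PC=3 exec 'ADD A, 3'. After: A=3 B=1 C=-1 D=0 ZF=0 PC=4
First time PC=4: B=1

1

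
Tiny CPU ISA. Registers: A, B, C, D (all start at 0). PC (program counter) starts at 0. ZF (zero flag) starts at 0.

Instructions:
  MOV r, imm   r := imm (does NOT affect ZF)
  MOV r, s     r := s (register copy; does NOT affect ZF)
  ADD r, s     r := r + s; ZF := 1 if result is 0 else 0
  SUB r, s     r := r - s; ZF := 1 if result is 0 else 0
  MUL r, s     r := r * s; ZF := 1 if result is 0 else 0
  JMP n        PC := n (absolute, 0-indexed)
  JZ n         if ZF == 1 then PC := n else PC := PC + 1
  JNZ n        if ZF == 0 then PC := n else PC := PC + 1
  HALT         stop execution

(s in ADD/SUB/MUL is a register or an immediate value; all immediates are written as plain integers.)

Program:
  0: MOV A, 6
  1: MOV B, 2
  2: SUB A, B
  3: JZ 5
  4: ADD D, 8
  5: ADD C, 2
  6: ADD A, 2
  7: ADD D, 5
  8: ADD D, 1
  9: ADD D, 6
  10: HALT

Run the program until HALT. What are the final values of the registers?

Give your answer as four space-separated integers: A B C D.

Step 1: PC=0 exec 'MOV A, 6'. After: A=6 B=0 C=0 D=0 ZF=0 PC=1
Step 2: PC=1 exec 'MOV B, 2'. After: A=6 B=2 C=0 D=0 ZF=0 PC=2
Step 3: PC=2 exec 'SUB A, B'. After: A=4 B=2 C=0 D=0 ZF=0 PC=3
Step 4: PC=3 exec 'JZ 5'. After: A=4 B=2 C=0 D=0 ZF=0 PC=4
Step 5: PC=4 exec 'ADD D, 8'. After: A=4 B=2 C=0 D=8 ZF=0 PC=5
Step 6: PC=5 exec 'ADD C, 2'. After: A=4 B=2 C=2 D=8 ZF=0 PC=6
Step 7: PC=6 exec 'ADD A, 2'. After: A=6 B=2 C=2 D=8 ZF=0 PC=7
Step 8: PC=7 exec 'ADD D, 5'. After: A=6 B=2 C=2 D=13 ZF=0 PC=8
Step 9: PC=8 exec 'ADD D, 1'. After: A=6 B=2 C=2 D=14 ZF=0 PC=9
Step 10: PC=9 exec 'ADD D, 6'. After: A=6 B=2 C=2 D=20 ZF=0 PC=10
Step 11: PC=10 exec 'HALT'. After: A=6 B=2 C=2 D=20 ZF=0 PC=10 HALTED

Answer: 6 2 2 20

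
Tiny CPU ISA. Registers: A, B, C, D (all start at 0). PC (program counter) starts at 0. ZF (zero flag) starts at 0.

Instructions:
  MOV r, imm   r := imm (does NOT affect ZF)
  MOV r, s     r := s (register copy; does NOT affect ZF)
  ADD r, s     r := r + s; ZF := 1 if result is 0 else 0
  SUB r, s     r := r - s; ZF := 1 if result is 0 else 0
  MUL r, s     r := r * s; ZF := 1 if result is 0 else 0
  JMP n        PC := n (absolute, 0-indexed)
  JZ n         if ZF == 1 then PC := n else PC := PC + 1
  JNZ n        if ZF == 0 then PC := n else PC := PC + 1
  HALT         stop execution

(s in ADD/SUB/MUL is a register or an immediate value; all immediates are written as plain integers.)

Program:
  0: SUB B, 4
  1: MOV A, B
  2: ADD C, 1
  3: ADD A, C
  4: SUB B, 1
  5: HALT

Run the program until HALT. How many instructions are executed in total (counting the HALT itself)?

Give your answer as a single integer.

Step 1: PC=0 exec 'SUB B, 4'. After: A=0 B=-4 C=0 D=0 ZF=0 PC=1
Step 2: PC=1 exec 'MOV A, B'. After: A=-4 B=-4 C=0 D=0 ZF=0 PC=2
Step 3: PC=2 exec 'ADD C, 1'. After: A=-4 B=-4 C=1 D=0 ZF=0 PC=3
Step 4: PC=3 exec 'ADD A, C'. After: A=-3 B=-4 C=1 D=0 ZF=0 PC=4
Step 5: PC=4 exec 'SUB B, 1'. After: A=-3 B=-5 C=1 D=0 ZF=0 PC=5
Step 6: PC=5 exec 'HALT'. After: A=-3 B=-5 C=1 D=0 ZF=0 PC=5 HALTED
Total instructions executed: 6

Answer: 6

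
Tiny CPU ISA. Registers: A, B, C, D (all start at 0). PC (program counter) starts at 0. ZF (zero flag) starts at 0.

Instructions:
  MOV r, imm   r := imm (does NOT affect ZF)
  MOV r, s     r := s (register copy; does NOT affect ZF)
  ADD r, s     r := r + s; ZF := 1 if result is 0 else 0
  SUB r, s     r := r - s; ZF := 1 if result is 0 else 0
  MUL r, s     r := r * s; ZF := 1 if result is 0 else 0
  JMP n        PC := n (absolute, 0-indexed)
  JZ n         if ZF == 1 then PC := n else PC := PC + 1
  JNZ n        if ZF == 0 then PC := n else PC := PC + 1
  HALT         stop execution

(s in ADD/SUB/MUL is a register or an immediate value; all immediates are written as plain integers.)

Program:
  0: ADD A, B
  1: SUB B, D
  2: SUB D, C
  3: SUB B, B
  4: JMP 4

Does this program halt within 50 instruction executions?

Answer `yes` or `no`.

Step 1: PC=0 exec 'ADD A, B'. After: A=0 B=0 C=0 D=0 ZF=1 PC=1
Step 2: PC=1 exec 'SUB B, D'. After: A=0 B=0 C=0 D=0 ZF=1 PC=2
Step 3: PC=2 exec 'SUB D, C'. After: A=0 B=0 C=0 D=0 ZF=1 PC=3
Step 4: PC=3 exec 'SUB B, B'. After: A=0 B=0 C=0 D=0 ZF=1 PC=4
Step 5: PC=4 exec 'JMP 4'. After: A=0 B=0 C=0 D=0 ZF=1 PC=4
State after step 5 equals state after step 4: the program is in a cycle of length 1 and will never halt.

Answer: no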